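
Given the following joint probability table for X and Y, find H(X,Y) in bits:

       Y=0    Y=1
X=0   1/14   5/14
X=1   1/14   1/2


H(X,Y) = -Σ p(x,y) log₂ p(x,y)
  p(0,0)=1/14: -0.0714 × log₂(0.0714) = 0.2720
  p(0,1)=5/14: -0.3571 × log₂(0.3571) = 0.5305
  p(1,0)=1/14: -0.0714 × log₂(0.0714) = 0.2720
  p(1,1)=1/2: -0.5000 × log₂(0.5000) = 0.5000
H(X,Y) = 1.5744 bits


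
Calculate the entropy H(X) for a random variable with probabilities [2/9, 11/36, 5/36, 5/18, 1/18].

H(X) = -Σ p(x) log₂ p(x)
  -2/9 × log₂(2/9) = 0.4822
  -11/36 × log₂(11/36) = 0.5227
  -5/36 × log₂(5/36) = 0.3956
  -5/18 × log₂(5/18) = 0.5133
  -1/18 × log₂(1/18) = 0.2317
H(X) = 2.1454 bits


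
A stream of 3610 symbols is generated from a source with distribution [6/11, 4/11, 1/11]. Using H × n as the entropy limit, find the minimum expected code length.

Entropy H = 1.3222 bits/symbol
Minimum bits = H × n = 1.3222 × 3610
= 4773.07 bits


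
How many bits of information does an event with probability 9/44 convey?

Information content I(x) = -log₂(p(x))
I = -log₂(9/44) = -log₂(0.2045)
I = 2.2895 bits


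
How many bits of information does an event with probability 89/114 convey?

Information content I(x) = -log₂(p(x))
I = -log₂(89/114) = -log₂(0.7807)
I = 0.3572 bits


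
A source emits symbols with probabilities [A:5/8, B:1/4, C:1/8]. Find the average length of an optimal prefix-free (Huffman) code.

Huffman tree construction:
Combine smallest probabilities repeatedly
Resulting codes:
  A: 1 (length 1)
  B: 01 (length 2)
  C: 00 (length 2)
Average length = Σ p(s) × length(s) = 1.3750 bits


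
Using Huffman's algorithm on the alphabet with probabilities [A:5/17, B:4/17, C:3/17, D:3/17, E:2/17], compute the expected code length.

Huffman tree construction:
Combine smallest probabilities repeatedly
Resulting codes:
  A: 10 (length 2)
  B: 01 (length 2)
  C: 111 (length 3)
  D: 00 (length 2)
  E: 110 (length 3)
Average length = Σ p(s) × length(s) = 2.2941 bits


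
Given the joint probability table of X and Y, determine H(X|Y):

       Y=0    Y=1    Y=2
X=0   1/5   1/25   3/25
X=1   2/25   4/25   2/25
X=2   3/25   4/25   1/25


H(X|Y) = Σ_y p(y) H(X|Y=y)
  p(Y=0) = 2/5, H(X|Y=0) = 1.4855
  p(Y=1) = 9/25, H(X|Y=1) = 1.3921
  p(Y=2) = 6/25, H(X|Y=2) = 1.4591
H(X|Y) = 0.4000×1.4855 + 0.3600×1.3921 + 0.2400×1.4591 = 1.4456 bits


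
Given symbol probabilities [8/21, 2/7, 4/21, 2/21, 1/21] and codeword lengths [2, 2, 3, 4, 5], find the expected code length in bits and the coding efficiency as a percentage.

Average length L = Σ p_i × l_i = 2.5238 bits
Entropy H = 2.0347 bits
Efficiency η = H/L × 100% = 80.62%


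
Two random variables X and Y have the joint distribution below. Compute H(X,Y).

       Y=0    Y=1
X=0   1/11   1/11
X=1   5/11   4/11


H(X,Y) = -Σ p(x,y) log₂ p(x,y)
  p(0,0)=1/11: -0.0909 × log₂(0.0909) = 0.3145
  p(0,1)=1/11: -0.0909 × log₂(0.0909) = 0.3145
  p(1,0)=5/11: -0.4545 × log₂(0.4545) = 0.5170
  p(1,1)=4/11: -0.3636 × log₂(0.3636) = 0.5307
H(X,Y) = 1.6767 bits


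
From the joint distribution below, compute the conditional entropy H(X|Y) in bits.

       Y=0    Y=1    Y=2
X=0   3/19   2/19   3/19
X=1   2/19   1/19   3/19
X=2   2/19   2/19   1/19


H(X|Y) = Σ_y p(y) H(X|Y=y)
  p(Y=0) = 7/19, H(X|Y=0) = 1.5567
  p(Y=1) = 5/19, H(X|Y=1) = 1.5219
  p(Y=2) = 7/19, H(X|Y=2) = 1.4488
H(X|Y) = 0.3684×1.5567 + 0.2632×1.5219 + 0.3684×1.4488 = 1.5078 bits


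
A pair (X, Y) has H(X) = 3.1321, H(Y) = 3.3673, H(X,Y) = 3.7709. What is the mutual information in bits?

I(X;Y) = H(X) + H(Y) - H(X,Y)
I(X;Y) = 3.1321 + 3.3673 - 3.7709 = 2.7285 bits


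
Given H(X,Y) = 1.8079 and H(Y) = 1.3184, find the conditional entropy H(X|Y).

Chain rule: H(X,Y) = H(X|Y) + H(Y)
H(X|Y) = H(X,Y) - H(Y) = 1.8079 - 1.3184 = 0.4895 bits


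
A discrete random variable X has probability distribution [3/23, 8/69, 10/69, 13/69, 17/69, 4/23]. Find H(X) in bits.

H(X) = -Σ p(x) log₂ p(x)
  -3/23 × log₂(3/23) = 0.3833
  -8/69 × log₂(8/69) = 0.3604
  -10/69 × log₂(10/69) = 0.4039
  -13/69 × log₂(13/69) = 0.4537
  -17/69 × log₂(17/69) = 0.4979
  -4/23 × log₂(4/23) = 0.4389
H(X) = 2.5381 bits


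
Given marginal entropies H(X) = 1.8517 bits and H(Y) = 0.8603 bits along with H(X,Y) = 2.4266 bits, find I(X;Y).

I(X;Y) = H(X) + H(Y) - H(X,Y)
I(X;Y) = 1.8517 + 0.8603 - 2.4266 = 0.2854 bits


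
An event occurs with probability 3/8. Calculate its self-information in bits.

Information content I(x) = -log₂(p(x))
I = -log₂(3/8) = -log₂(0.3750)
I = 1.4150 bits


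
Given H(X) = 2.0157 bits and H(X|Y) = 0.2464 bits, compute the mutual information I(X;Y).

I(X;Y) = H(X) - H(X|Y)
I(X;Y) = 2.0157 - 0.2464 = 1.7693 bits


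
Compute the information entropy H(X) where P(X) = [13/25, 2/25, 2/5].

H(X) = -Σ p(x) log₂ p(x)
  -13/25 × log₂(13/25) = 0.4906
  -2/25 × log₂(2/25) = 0.2915
  -2/5 × log₂(2/5) = 0.5288
H(X) = 1.3109 bits


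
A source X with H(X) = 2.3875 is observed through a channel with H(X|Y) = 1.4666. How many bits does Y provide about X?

I(X;Y) = H(X) - H(X|Y)
I(X;Y) = 2.3875 - 1.4666 = 0.9209 bits


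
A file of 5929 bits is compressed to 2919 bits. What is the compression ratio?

Compression ratio = Original / Compressed
= 5929 / 2919 = 2.03:1


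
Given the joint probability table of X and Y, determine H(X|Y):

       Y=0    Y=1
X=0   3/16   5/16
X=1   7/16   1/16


H(X|Y) = Σ_y p(y) H(X|Y=y)
  p(Y=0) = 5/8, H(X|Y=0) = 0.8813
  p(Y=1) = 3/8, H(X|Y=1) = 0.6500
H(X|Y) = 0.6250×0.8813 + 0.3750×0.6500 = 0.7946 bits


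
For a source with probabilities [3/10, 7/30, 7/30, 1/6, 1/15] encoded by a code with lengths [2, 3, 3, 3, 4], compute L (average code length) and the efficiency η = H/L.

Average length L = Σ p_i × l_i = 2.7667 bits
Entropy H = 2.1922 bits
Efficiency η = H/L × 100% = 79.23%


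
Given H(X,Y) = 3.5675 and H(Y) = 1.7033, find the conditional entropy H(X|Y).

Chain rule: H(X,Y) = H(X|Y) + H(Y)
H(X|Y) = H(X,Y) - H(Y) = 3.5675 - 1.7033 = 1.8642 bits


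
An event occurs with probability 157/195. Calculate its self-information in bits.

Information content I(x) = -log₂(p(x))
I = -log₂(157/195) = -log₂(0.8051)
I = 0.3127 bits


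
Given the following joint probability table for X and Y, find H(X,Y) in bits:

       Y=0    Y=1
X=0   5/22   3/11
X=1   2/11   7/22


H(X,Y) = -Σ p(x,y) log₂ p(x,y)
  p(0,0)=5/22: -0.2273 × log₂(0.2273) = 0.4858
  p(0,1)=3/11: -0.2727 × log₂(0.2727) = 0.5112
  p(1,0)=2/11: -0.1818 × log₂(0.1818) = 0.4472
  p(1,1)=7/22: -0.3182 × log₂(0.3182) = 0.5257
H(X,Y) = 1.9698 bits


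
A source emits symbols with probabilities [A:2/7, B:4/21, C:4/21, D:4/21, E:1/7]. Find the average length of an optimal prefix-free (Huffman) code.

Huffman tree construction:
Combine smallest probabilities repeatedly
Resulting codes:
  A: 10 (length 2)
  B: 111 (length 3)
  C: 00 (length 2)
  D: 01 (length 2)
  E: 110 (length 3)
Average length = Σ p(s) × length(s) = 2.3333 bits


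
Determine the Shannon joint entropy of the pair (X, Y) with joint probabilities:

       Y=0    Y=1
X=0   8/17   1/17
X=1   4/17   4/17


H(X,Y) = -Σ p(x,y) log₂ p(x,y)
  p(0,0)=8/17: -0.4706 × log₂(0.4706) = 0.5117
  p(0,1)=1/17: -0.0588 × log₂(0.0588) = 0.2404
  p(1,0)=4/17: -0.2353 × log₂(0.2353) = 0.4912
  p(1,1)=4/17: -0.2353 × log₂(0.2353) = 0.4912
H(X,Y) = 1.7345 bits


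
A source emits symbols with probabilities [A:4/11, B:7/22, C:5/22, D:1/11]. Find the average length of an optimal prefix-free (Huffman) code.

Huffman tree construction:
Combine smallest probabilities repeatedly
Resulting codes:
  A: 0 (length 1)
  B: 10 (length 2)
  C: 111 (length 3)
  D: 110 (length 3)
Average length = Σ p(s) × length(s) = 1.9545 bits


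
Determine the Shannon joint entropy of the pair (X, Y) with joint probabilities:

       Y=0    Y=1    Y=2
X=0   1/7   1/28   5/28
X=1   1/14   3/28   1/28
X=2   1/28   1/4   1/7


H(X,Y) = -Σ p(x,y) log₂ p(x,y)
  p(0,0)=1/7: -0.1429 × log₂(0.1429) = 0.4011
  p(0,1)=1/28: -0.0357 × log₂(0.0357) = 0.1717
  p(0,2)=5/28: -0.1786 × log₂(0.1786) = 0.4438
  p(1,0)=1/14: -0.0714 × log₂(0.0714) = 0.2720
  p(1,1)=3/28: -0.1071 × log₂(0.1071) = 0.3453
  p(1,2)=1/28: -0.0357 × log₂(0.0357) = 0.1717
  p(2,0)=1/28: -0.0357 × log₂(0.0357) = 0.1717
  p(2,1)=1/4: -0.2500 × log₂(0.2500) = 0.5000
  p(2,2)=1/7: -0.1429 × log₂(0.1429) = 0.4011
H(X,Y) = 2.8782 bits


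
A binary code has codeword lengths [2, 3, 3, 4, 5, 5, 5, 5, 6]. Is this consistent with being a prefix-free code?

Kraft inequality: Σ 2^(-l_i) ≤ 1 for prefix-free code
Calculating: 2^(-2) + 2^(-3) + 2^(-3) + 2^(-4) + 2^(-5) + 2^(-5) + 2^(-5) + 2^(-5) + 2^(-6)
= 0.25 + 0.125 + 0.125 + 0.0625 + 0.03125 + 0.03125 + 0.03125 + 0.03125 + 0.015625
= 0.7031
Since 0.7031 ≤ 1, prefix-free code exists


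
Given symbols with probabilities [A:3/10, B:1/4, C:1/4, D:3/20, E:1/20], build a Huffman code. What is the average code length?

Huffman tree construction:
Combine smallest probabilities repeatedly
Resulting codes:
  A: 11 (length 2)
  B: 01 (length 2)
  C: 10 (length 2)
  D: 001 (length 3)
  E: 000 (length 3)
Average length = Σ p(s) × length(s) = 2.2000 bits


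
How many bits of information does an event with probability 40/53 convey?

Information content I(x) = -log₂(p(x))
I = -log₂(40/53) = -log₂(0.7547)
I = 0.4060 bits


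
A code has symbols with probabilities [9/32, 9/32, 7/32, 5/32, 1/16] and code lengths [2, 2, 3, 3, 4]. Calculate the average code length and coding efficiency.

Average length L = Σ p_i × l_i = 2.5000 bits
Entropy H = 2.1775 bits
Efficiency η = H/L × 100% = 87.10%


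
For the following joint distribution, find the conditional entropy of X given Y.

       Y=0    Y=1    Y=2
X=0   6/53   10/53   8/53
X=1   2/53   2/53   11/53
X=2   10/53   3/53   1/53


H(X|Y) = Σ_y p(y) H(X|Y=y)
  p(Y=0) = 18/53, H(X|Y=0) = 1.3516
  p(Y=1) = 15/53, H(X|Y=1) = 1.2419
  p(Y=2) = 20/53, H(X|Y=2) = 1.2192
H(X|Y) = 0.3396×1.3516 + 0.2830×1.2419 + 0.3774×1.2192 = 1.2706 bits


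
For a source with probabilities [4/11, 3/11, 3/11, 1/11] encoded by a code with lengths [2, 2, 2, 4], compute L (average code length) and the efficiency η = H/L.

Average length L = Σ p_i × l_i = 2.1818 bits
Entropy H = 1.8676 bits
Efficiency η = H/L × 100% = 85.60%


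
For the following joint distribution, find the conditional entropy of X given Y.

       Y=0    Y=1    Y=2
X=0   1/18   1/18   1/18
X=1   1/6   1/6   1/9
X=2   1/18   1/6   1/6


H(X|Y) = Σ_y p(y) H(X|Y=y)
  p(Y=0) = 5/18, H(X|Y=0) = 1.3710
  p(Y=1) = 7/18, H(X|Y=1) = 1.4488
  p(Y=2) = 1/3, H(X|Y=2) = 1.4591
H(X|Y) = 0.2778×1.3710 + 0.3889×1.4488 + 0.3333×1.4591 = 1.4306 bits


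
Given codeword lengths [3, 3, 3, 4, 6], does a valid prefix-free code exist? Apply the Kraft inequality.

Kraft inequality: Σ 2^(-l_i) ≤ 1 for prefix-free code
Calculating: 2^(-3) + 2^(-3) + 2^(-3) + 2^(-4) + 2^(-6)
= 0.125 + 0.125 + 0.125 + 0.0625 + 0.015625
= 0.4531
Since 0.4531 ≤ 1, prefix-free code exists


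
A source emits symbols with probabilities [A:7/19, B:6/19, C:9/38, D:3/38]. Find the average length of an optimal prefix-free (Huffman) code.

Huffman tree construction:
Combine smallest probabilities repeatedly
Resulting codes:
  A: 0 (length 1)
  B: 10 (length 2)
  C: 111 (length 3)
  D: 110 (length 3)
Average length = Σ p(s) × length(s) = 1.9474 bits


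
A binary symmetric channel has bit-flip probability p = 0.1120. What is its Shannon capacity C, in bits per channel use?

For BSC with error probability p:
C = 1 - H(p) where H(p) is binary entropy
H(0.1120) = -0.1120 × log₂(0.1120) - 0.8880 × log₂(0.8880)
H(p) = 0.5059
C = 1 - 0.5059 = 0.4941 bits/use


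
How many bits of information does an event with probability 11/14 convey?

Information content I(x) = -log₂(p(x))
I = -log₂(11/14) = -log₂(0.7857)
I = 0.3479 bits


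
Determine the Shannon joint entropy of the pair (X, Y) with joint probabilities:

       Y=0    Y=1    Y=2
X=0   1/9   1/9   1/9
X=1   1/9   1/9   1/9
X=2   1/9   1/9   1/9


H(X,Y) = -Σ p(x,y) log₂ p(x,y)
  p(0,0)=1/9: -0.1111 × log₂(0.1111) = 0.3522
  p(0,1)=1/9: -0.1111 × log₂(0.1111) = 0.3522
  p(0,2)=1/9: -0.1111 × log₂(0.1111) = 0.3522
  p(1,0)=1/9: -0.1111 × log₂(0.1111) = 0.3522
  p(1,1)=1/9: -0.1111 × log₂(0.1111) = 0.3522
  p(1,2)=1/9: -0.1111 × log₂(0.1111) = 0.3522
  p(2,0)=1/9: -0.1111 × log₂(0.1111) = 0.3522
  p(2,1)=1/9: -0.1111 × log₂(0.1111) = 0.3522
  p(2,2)=1/9: -0.1111 × log₂(0.1111) = 0.3522
H(X,Y) = 3.1699 bits


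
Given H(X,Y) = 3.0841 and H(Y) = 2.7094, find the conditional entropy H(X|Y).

Chain rule: H(X,Y) = H(X|Y) + H(Y)
H(X|Y) = H(X,Y) - H(Y) = 3.0841 - 2.7094 = 0.3747 bits


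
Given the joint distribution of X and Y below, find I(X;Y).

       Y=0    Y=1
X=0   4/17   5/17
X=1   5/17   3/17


H(X) = 0.9975, H(Y) = 0.9975, H(X,Y) = 1.9713
I(X;Y) = H(X) + H(Y) - H(X,Y) = 0.0237 bits


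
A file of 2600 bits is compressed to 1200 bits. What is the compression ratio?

Compression ratio = Original / Compressed
= 2600 / 1200 = 2.17:1


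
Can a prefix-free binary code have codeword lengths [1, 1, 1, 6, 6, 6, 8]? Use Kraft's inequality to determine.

Kraft inequality: Σ 2^(-l_i) ≤ 1 for prefix-free code
Calculating: 2^(-1) + 2^(-1) + 2^(-1) + 2^(-6) + 2^(-6) + 2^(-6) + 2^(-8)
= 0.5 + 0.5 + 0.5 + 0.015625 + 0.015625 + 0.015625 + 0.00390625
= 1.5508
Since 1.5508 > 1, prefix-free code does not exist


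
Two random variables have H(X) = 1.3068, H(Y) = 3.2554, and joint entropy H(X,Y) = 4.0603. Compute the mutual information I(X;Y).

I(X;Y) = H(X) + H(Y) - H(X,Y)
I(X;Y) = 1.3068 + 3.2554 - 4.0603 = 0.5019 bits


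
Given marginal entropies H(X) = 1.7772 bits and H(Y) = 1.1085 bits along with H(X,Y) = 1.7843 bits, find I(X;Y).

I(X;Y) = H(X) + H(Y) - H(X,Y)
I(X;Y) = 1.7772 + 1.1085 - 1.7843 = 1.1014 bits


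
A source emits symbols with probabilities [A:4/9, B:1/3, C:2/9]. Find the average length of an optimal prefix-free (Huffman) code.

Huffman tree construction:
Combine smallest probabilities repeatedly
Resulting codes:
  A: 0 (length 1)
  B: 11 (length 2)
  C: 10 (length 2)
Average length = Σ p(s) × length(s) = 1.5556 bits


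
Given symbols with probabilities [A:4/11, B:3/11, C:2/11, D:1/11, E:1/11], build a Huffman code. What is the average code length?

Huffman tree construction:
Combine smallest probabilities repeatedly
Resulting codes:
  A: 11 (length 2)
  B: 10 (length 2)
  C: 00 (length 2)
  D: 010 (length 3)
  E: 011 (length 3)
Average length = Σ p(s) × length(s) = 2.1818 bits


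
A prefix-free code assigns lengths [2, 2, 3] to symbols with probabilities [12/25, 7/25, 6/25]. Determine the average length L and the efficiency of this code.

Average length L = Σ p_i × l_i = 2.2400 bits
Entropy H = 1.5166 bits
Efficiency η = H/L × 100% = 67.71%


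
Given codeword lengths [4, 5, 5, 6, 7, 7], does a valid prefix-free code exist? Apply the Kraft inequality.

Kraft inequality: Σ 2^(-l_i) ≤ 1 for prefix-free code
Calculating: 2^(-4) + 2^(-5) + 2^(-5) + 2^(-6) + 2^(-7) + 2^(-7)
= 0.0625 + 0.03125 + 0.03125 + 0.015625 + 0.0078125 + 0.0078125
= 0.1562
Since 0.1562 ≤ 1, prefix-free code exists


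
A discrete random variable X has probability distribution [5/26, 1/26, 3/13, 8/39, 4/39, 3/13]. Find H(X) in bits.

H(X) = -Σ p(x) log₂ p(x)
  -5/26 × log₂(5/26) = 0.4574
  -1/26 × log₂(1/26) = 0.1808
  -3/13 × log₂(3/13) = 0.4882
  -8/39 × log₂(8/39) = 0.4688
  -4/39 × log₂(4/39) = 0.3370
  -3/13 × log₂(3/13) = 0.4882
H(X) = 2.4203 bits


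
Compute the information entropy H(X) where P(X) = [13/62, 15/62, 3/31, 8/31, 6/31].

H(X) = -Σ p(x) log₂ p(x)
  -13/62 × log₂(13/62) = 0.4726
  -15/62 × log₂(15/62) = 0.4953
  -3/31 × log₂(3/31) = 0.3261
  -8/31 × log₂(8/31) = 0.5043
  -6/31 × log₂(6/31) = 0.4586
H(X) = 2.2568 bits


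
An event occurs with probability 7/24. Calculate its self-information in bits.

Information content I(x) = -log₂(p(x))
I = -log₂(7/24) = -log₂(0.2917)
I = 1.7776 bits


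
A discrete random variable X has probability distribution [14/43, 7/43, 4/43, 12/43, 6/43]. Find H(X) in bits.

H(X) = -Σ p(x) log₂ p(x)
  -14/43 × log₂(14/43) = 0.5271
  -7/43 × log₂(7/43) = 0.4263
  -4/43 × log₂(4/43) = 0.3187
  -12/43 × log₂(12/43) = 0.5139
  -6/43 × log₂(6/43) = 0.3965
H(X) = 2.1825 bits


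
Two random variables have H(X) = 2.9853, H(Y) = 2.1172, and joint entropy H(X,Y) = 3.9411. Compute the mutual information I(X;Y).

I(X;Y) = H(X) + H(Y) - H(X,Y)
I(X;Y) = 2.9853 + 2.1172 - 3.9411 = 1.1614 bits


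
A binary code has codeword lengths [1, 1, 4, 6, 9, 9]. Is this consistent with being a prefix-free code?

Kraft inequality: Σ 2^(-l_i) ≤ 1 for prefix-free code
Calculating: 2^(-1) + 2^(-1) + 2^(-4) + 2^(-6) + 2^(-9) + 2^(-9)
= 0.5 + 0.5 + 0.0625 + 0.015625 + 0.001953125 + 0.001953125
= 1.0820
Since 1.0820 > 1, prefix-free code does not exist


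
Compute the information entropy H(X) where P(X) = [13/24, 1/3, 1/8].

H(X) = -Σ p(x) log₂ p(x)
  -13/24 × log₂(13/24) = 0.4791
  -1/3 × log₂(1/3) = 0.5283
  -1/8 × log₂(1/8) = 0.3750
H(X) = 1.3824 bits


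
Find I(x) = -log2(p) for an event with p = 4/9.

Information content I(x) = -log₂(p(x))
I = -log₂(4/9) = -log₂(0.4444)
I = 1.1699 bits


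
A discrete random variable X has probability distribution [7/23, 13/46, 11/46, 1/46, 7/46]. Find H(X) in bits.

H(X) = -Σ p(x) log₂ p(x)
  -7/23 × log₂(7/23) = 0.5223
  -13/46 × log₂(13/46) = 0.5152
  -11/46 × log₂(11/46) = 0.4936
  -1/46 × log₂(1/46) = 0.1201
  -7/46 × log₂(7/46) = 0.4133
H(X) = 2.0646 bits


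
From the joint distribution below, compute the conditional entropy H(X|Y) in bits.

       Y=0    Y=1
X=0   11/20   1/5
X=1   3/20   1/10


H(X|Y) = Σ_y p(y) H(X|Y=y)
  p(Y=0) = 7/10, H(X|Y=0) = 0.7496
  p(Y=1) = 3/10, H(X|Y=1) = 0.9183
H(X|Y) = 0.7000×0.7496 + 0.3000×0.9183 = 0.8002 bits


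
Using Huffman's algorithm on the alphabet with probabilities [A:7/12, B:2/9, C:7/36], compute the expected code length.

Huffman tree construction:
Combine smallest probabilities repeatedly
Resulting codes:
  A: 1 (length 1)
  B: 01 (length 2)
  C: 00 (length 2)
Average length = Σ p(s) × length(s) = 1.4167 bits


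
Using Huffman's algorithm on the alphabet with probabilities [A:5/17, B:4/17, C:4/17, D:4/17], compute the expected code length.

Huffman tree construction:
Combine smallest probabilities repeatedly
Resulting codes:
  A: 11 (length 2)
  B: 00 (length 2)
  C: 01 (length 2)
  D: 10 (length 2)
Average length = Σ p(s) × length(s) = 2.0000 bits


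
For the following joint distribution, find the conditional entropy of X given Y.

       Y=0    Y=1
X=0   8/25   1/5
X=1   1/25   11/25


H(X|Y) = Σ_y p(y) H(X|Y=y)
  p(Y=0) = 9/25, H(X|Y=0) = 0.5033
  p(Y=1) = 16/25, H(X|Y=1) = 0.8960
H(X|Y) = 0.3600×0.5033 + 0.6400×0.8960 = 0.7546 bits


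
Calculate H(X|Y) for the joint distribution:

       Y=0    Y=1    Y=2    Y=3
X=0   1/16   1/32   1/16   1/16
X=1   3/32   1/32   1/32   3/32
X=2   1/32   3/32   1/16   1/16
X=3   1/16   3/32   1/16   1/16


H(X|Y) = Σ_y p(y) H(X|Y=y)
  p(Y=0) = 1/4, H(X|Y=0) = 1.9056
  p(Y=1) = 1/4, H(X|Y=1) = 1.8113
  p(Y=2) = 7/32, H(X|Y=2) = 1.9502
  p(Y=3) = 9/32, H(X|Y=3) = 1.9749
H(X|Y) = 0.2500×1.9056 + 0.2500×1.8113 + 0.2188×1.9502 + 0.2812×1.9749 = 1.9113 bits


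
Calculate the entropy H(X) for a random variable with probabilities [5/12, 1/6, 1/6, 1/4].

H(X) = -Σ p(x) log₂ p(x)
  -5/12 × log₂(5/12) = 0.5263
  -1/6 × log₂(1/6) = 0.4308
  -1/6 × log₂(1/6) = 0.4308
  -1/4 × log₂(1/4) = 0.5000
H(X) = 1.8879 bits


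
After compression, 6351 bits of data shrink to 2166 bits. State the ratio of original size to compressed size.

Compression ratio = Original / Compressed
= 6351 / 2166 = 2.93:1


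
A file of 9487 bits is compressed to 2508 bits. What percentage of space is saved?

Space savings = (1 - Compressed/Original) × 100%
= (1 - 2508/9487) × 100%
= 73.56%


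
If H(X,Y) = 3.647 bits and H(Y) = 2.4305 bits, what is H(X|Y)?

Chain rule: H(X,Y) = H(X|Y) + H(Y)
H(X|Y) = H(X,Y) - H(Y) = 3.647 - 2.4305 = 1.2165 bits


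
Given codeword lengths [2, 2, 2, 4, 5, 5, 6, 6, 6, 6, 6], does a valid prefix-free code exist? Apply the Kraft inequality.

Kraft inequality: Σ 2^(-l_i) ≤ 1 for prefix-free code
Calculating: 2^(-2) + 2^(-2) + 2^(-2) + 2^(-4) + 2^(-5) + 2^(-5) + 2^(-6) + 2^(-6) + 2^(-6) + 2^(-6) + 2^(-6)
= 0.25 + 0.25 + 0.25 + 0.0625 + 0.03125 + 0.03125 + 0.015625 + 0.015625 + 0.015625 + 0.015625 + 0.015625
= 0.9531
Since 0.9531 ≤ 1, prefix-free code exists


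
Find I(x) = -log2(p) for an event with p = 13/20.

Information content I(x) = -log₂(p(x))
I = -log₂(13/20) = -log₂(0.6500)
I = 0.6215 bits


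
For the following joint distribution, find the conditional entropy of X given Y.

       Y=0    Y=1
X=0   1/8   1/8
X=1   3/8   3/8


H(X|Y) = Σ_y p(y) H(X|Y=y)
  p(Y=0) = 1/2, H(X|Y=0) = 0.8113
  p(Y=1) = 1/2, H(X|Y=1) = 0.8113
H(X|Y) = 0.5000×0.8113 + 0.5000×0.8113 = 0.8113 bits


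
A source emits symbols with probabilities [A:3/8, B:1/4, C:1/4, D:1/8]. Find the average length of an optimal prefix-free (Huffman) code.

Huffman tree construction:
Combine smallest probabilities repeatedly
Resulting codes:
  A: 11 (length 2)
  B: 01 (length 2)
  C: 10 (length 2)
  D: 00 (length 2)
Average length = Σ p(s) × length(s) = 2.0000 bits


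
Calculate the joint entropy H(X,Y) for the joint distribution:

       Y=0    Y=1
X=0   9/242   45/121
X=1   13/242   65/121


H(X,Y) = -Σ p(x,y) log₂ p(x,y)
  p(0,0)=9/242: -0.0372 × log₂(0.0372) = 0.1766
  p(0,1)=45/121: -0.3719 × log₂(0.3719) = 0.5307
  p(1,0)=13/242: -0.0537 × log₂(0.0537) = 0.2266
  p(1,1)=65/121: -0.5372 × log₂(0.5372) = 0.4816
H(X,Y) = 1.4155 bits


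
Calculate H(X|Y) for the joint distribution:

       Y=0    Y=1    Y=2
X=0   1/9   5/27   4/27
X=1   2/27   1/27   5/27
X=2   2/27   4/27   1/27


H(X|Y) = Σ_y p(y) H(X|Y=y)
  p(Y=0) = 7/27, H(X|Y=0) = 1.5567
  p(Y=1) = 10/27, H(X|Y=1) = 1.3610
  p(Y=2) = 10/27, H(X|Y=2) = 1.3610
H(X|Y) = 0.2593×1.5567 + 0.3704×1.3610 + 0.3704×1.3610 = 1.4117 bits


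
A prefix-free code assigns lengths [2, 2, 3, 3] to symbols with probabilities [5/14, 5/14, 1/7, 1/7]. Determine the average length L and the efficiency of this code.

Average length L = Σ p_i × l_i = 2.2857 bits
Entropy H = 1.8631 bits
Efficiency η = H/L × 100% = 81.51%


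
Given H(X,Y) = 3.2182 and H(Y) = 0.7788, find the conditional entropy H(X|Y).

Chain rule: H(X,Y) = H(X|Y) + H(Y)
H(X|Y) = H(X,Y) - H(Y) = 3.2182 - 0.7788 = 2.4394 bits


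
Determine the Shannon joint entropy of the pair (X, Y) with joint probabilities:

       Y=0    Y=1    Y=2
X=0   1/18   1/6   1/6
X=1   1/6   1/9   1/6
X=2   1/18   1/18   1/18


H(X,Y) = -Σ p(x,y) log₂ p(x,y)
  p(0,0)=1/18: -0.0556 × log₂(0.0556) = 0.2317
  p(0,1)=1/6: -0.1667 × log₂(0.1667) = 0.4308
  p(0,2)=1/6: -0.1667 × log₂(0.1667) = 0.4308
  p(1,0)=1/6: -0.1667 × log₂(0.1667) = 0.4308
  p(1,1)=1/9: -0.1111 × log₂(0.1111) = 0.3522
  p(1,2)=1/6: -0.1667 × log₂(0.1667) = 0.4308
  p(2,0)=1/18: -0.0556 × log₂(0.0556) = 0.2317
  p(2,1)=1/18: -0.0556 × log₂(0.0556) = 0.2317
  p(2,2)=1/18: -0.0556 × log₂(0.0556) = 0.2317
H(X,Y) = 3.0022 bits


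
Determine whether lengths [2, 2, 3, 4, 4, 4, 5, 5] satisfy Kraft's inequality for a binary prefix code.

Kraft inequality: Σ 2^(-l_i) ≤ 1 for prefix-free code
Calculating: 2^(-2) + 2^(-2) + 2^(-3) + 2^(-4) + 2^(-4) + 2^(-4) + 2^(-5) + 2^(-5)
= 0.25 + 0.25 + 0.125 + 0.0625 + 0.0625 + 0.0625 + 0.03125 + 0.03125
= 0.8750
Since 0.8750 ≤ 1, prefix-free code exists


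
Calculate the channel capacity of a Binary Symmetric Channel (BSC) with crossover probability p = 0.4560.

For BSC with error probability p:
C = 1 - H(p) where H(p) is binary entropy
H(0.4560) = -0.4560 × log₂(0.4560) - 0.5440 × log₂(0.5440)
H(p) = 0.9944
C = 1 - 0.9944 = 0.0056 bits/use


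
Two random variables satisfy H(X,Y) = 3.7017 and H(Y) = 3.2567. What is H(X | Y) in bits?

Chain rule: H(X,Y) = H(X|Y) + H(Y)
H(X|Y) = H(X,Y) - H(Y) = 3.7017 - 3.2567 = 0.445 bits


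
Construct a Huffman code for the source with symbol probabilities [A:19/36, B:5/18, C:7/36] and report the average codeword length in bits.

Huffman tree construction:
Combine smallest probabilities repeatedly
Resulting codes:
  A: 1 (length 1)
  B: 01 (length 2)
  C: 00 (length 2)
Average length = Σ p(s) × length(s) = 1.4722 bits


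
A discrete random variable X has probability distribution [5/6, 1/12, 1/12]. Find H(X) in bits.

H(X) = -Σ p(x) log₂ p(x)
  -5/6 × log₂(5/6) = 0.2192
  -1/12 × log₂(1/12) = 0.2987
  -1/12 × log₂(1/12) = 0.2987
H(X) = 0.8167 bits


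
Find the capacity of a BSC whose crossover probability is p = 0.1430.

For BSC with error probability p:
C = 1 - H(p) where H(p) is binary entropy
H(0.1430) = -0.1430 × log₂(0.1430) - 0.8570 × log₂(0.8570)
H(p) = 0.5920
C = 1 - 0.5920 = 0.4080 bits/use


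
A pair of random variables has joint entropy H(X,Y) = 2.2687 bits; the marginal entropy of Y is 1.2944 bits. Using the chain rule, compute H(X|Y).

Chain rule: H(X,Y) = H(X|Y) + H(Y)
H(X|Y) = H(X,Y) - H(Y) = 2.2687 - 1.2944 = 0.9743 bits


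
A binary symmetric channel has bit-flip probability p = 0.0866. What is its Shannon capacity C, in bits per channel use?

For BSC with error probability p:
C = 1 - H(p) where H(p) is binary entropy
H(0.0866) = -0.0866 × log₂(0.0866) - 0.9134 × log₂(0.9134)
H(p) = 0.4250
C = 1 - 0.4250 = 0.5750 bits/use


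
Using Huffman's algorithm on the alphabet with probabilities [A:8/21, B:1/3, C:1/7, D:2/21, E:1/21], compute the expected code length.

Huffman tree construction:
Combine smallest probabilities repeatedly
Resulting codes:
  A: 0 (length 1)
  B: 11 (length 2)
  C: 100 (length 3)
  D: 1011 (length 4)
  E: 1010 (length 4)
Average length = Σ p(s) × length(s) = 2.0476 bits


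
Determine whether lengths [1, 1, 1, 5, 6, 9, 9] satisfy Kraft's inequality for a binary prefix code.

Kraft inequality: Σ 2^(-l_i) ≤ 1 for prefix-free code
Calculating: 2^(-1) + 2^(-1) + 2^(-1) + 2^(-5) + 2^(-6) + 2^(-9) + 2^(-9)
= 0.5 + 0.5 + 0.5 + 0.03125 + 0.015625 + 0.001953125 + 0.001953125
= 1.5508
Since 1.5508 > 1, prefix-free code does not exist


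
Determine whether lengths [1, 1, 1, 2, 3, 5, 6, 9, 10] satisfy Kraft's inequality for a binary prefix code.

Kraft inequality: Σ 2^(-l_i) ≤ 1 for prefix-free code
Calculating: 2^(-1) + 2^(-1) + 2^(-1) + 2^(-2) + 2^(-3) + 2^(-5) + 2^(-6) + 2^(-9) + 2^(-10)
= 0.5 + 0.5 + 0.5 + 0.25 + 0.125 + 0.03125 + 0.015625 + 0.001953125 + 0.0009765625
= 1.9248
Since 1.9248 > 1, prefix-free code does not exist


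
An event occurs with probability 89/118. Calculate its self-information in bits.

Information content I(x) = -log₂(p(x))
I = -log₂(89/118) = -log₂(0.7542)
I = 0.4069 bits


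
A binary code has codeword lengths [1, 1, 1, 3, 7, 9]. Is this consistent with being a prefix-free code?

Kraft inequality: Σ 2^(-l_i) ≤ 1 for prefix-free code
Calculating: 2^(-1) + 2^(-1) + 2^(-1) + 2^(-3) + 2^(-7) + 2^(-9)
= 0.5 + 0.5 + 0.5 + 0.125 + 0.0078125 + 0.001953125
= 1.6348
Since 1.6348 > 1, prefix-free code does not exist


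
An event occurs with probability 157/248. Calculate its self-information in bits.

Information content I(x) = -log₂(p(x))
I = -log₂(157/248) = -log₂(0.6331)
I = 0.6596 bits


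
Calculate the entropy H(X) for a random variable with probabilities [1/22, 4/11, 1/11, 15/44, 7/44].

H(X) = -Σ p(x) log₂ p(x)
  -1/22 × log₂(1/22) = 0.2027
  -4/11 × log₂(4/11) = 0.5307
  -1/11 × log₂(1/11) = 0.3145
  -15/44 × log₂(15/44) = 0.5293
  -7/44 × log₂(7/44) = 0.4219
H(X) = 1.9991 bits


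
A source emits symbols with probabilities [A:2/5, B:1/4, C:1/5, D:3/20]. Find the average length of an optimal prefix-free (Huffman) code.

Huffman tree construction:
Combine smallest probabilities repeatedly
Resulting codes:
  A: 0 (length 1)
  B: 10 (length 2)
  C: 111 (length 3)
  D: 110 (length 3)
Average length = Σ p(s) × length(s) = 1.9500 bits


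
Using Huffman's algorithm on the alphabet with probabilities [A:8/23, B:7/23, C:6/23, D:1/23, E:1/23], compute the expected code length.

Huffman tree construction:
Combine smallest probabilities repeatedly
Resulting codes:
  A: 11 (length 2)
  B: 10 (length 2)
  C: 01 (length 2)
  D: 000 (length 3)
  E: 001 (length 3)
Average length = Σ p(s) × length(s) = 2.0870 bits


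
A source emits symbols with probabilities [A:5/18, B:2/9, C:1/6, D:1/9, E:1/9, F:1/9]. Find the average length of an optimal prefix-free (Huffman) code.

Huffman tree construction:
Combine smallest probabilities repeatedly
Resulting codes:
  A: 10 (length 2)
  B: 00 (length 2)
  C: 111 (length 3)
  D: 010 (length 3)
  E: 011 (length 3)
  F: 110 (length 3)
Average length = Σ p(s) × length(s) = 2.5000 bits


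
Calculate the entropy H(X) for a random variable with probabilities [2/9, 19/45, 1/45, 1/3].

H(X) = -Σ p(x) log₂ p(x)
  -2/9 × log₂(2/9) = 0.4822
  -19/45 × log₂(19/45) = 0.5252
  -1/45 × log₂(1/45) = 0.1220
  -1/3 × log₂(1/3) = 0.5283
H(X) = 1.6578 bits


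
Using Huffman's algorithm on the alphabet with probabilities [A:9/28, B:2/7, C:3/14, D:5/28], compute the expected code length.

Huffman tree construction:
Combine smallest probabilities repeatedly
Resulting codes:
  A: 11 (length 2)
  B: 10 (length 2)
  C: 01 (length 2)
  D: 00 (length 2)
Average length = Σ p(s) × length(s) = 2.0000 bits


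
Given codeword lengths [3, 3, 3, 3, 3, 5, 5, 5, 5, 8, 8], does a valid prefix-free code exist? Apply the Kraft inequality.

Kraft inequality: Σ 2^(-l_i) ≤ 1 for prefix-free code
Calculating: 2^(-3) + 2^(-3) + 2^(-3) + 2^(-3) + 2^(-3) + 2^(-5) + 2^(-5) + 2^(-5) + 2^(-5) + 2^(-8) + 2^(-8)
= 0.125 + 0.125 + 0.125 + 0.125 + 0.125 + 0.03125 + 0.03125 + 0.03125 + 0.03125 + 0.00390625 + 0.00390625
= 0.7578
Since 0.7578 ≤ 1, prefix-free code exists


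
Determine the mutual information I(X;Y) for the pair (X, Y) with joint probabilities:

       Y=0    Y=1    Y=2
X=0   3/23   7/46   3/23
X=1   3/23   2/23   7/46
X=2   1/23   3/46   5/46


H(X) = 1.5362, H(Y) = 1.5743, H(X,Y) = 3.0845
I(X;Y) = H(X) + H(Y) - H(X,Y) = 0.0261 bits


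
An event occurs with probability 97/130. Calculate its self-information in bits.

Information content I(x) = -log₂(p(x))
I = -log₂(97/130) = -log₂(0.7462)
I = 0.4225 bits


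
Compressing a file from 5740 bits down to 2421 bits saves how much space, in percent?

Space savings = (1 - Compressed/Original) × 100%
= (1 - 2421/5740) × 100%
= 57.82%


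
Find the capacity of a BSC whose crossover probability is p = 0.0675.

For BSC with error probability p:
C = 1 - H(p) where H(p) is binary entropy
H(0.0675) = -0.0675 × log₂(0.0675) - 0.9325 × log₂(0.9325)
H(p) = 0.3565
C = 1 - 0.3565 = 0.6435 bits/use


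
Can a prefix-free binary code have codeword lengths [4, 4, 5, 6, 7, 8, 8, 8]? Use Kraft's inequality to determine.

Kraft inequality: Σ 2^(-l_i) ≤ 1 for prefix-free code
Calculating: 2^(-4) + 2^(-4) + 2^(-5) + 2^(-6) + 2^(-7) + 2^(-8) + 2^(-8) + 2^(-8)
= 0.0625 + 0.0625 + 0.03125 + 0.015625 + 0.0078125 + 0.00390625 + 0.00390625 + 0.00390625
= 0.1914
Since 0.1914 ≤ 1, prefix-free code exists


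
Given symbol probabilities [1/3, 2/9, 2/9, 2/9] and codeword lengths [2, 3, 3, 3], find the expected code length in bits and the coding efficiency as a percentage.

Average length L = Σ p_i × l_i = 2.6667 bits
Entropy H = 1.9749 bits
Efficiency η = H/L × 100% = 74.06%


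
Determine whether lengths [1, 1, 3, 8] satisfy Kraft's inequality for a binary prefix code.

Kraft inequality: Σ 2^(-l_i) ≤ 1 for prefix-free code
Calculating: 2^(-1) + 2^(-1) + 2^(-3) + 2^(-8)
= 0.5 + 0.5 + 0.125 + 0.00390625
= 1.1289
Since 1.1289 > 1, prefix-free code does not exist


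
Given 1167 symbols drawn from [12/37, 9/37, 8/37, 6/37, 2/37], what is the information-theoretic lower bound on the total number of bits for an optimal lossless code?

Entropy H = 2.1538 bits/symbol
Minimum bits = H × n = 2.1538 × 1167
= 2513.50 bits


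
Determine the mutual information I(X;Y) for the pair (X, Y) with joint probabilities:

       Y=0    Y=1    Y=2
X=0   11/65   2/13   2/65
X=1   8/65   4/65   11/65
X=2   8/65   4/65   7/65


H(X) = 1.5794, H(Y) = 1.5627, H(X,Y) = 3.0227
I(X;Y) = H(X) + H(Y) - H(X,Y) = 0.1194 bits


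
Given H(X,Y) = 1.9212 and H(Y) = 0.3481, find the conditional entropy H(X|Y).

Chain rule: H(X,Y) = H(X|Y) + H(Y)
H(X|Y) = H(X,Y) - H(Y) = 1.9212 - 0.3481 = 1.5731 bits


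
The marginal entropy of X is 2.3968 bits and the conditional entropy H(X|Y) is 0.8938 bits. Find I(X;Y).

I(X;Y) = H(X) - H(X|Y)
I(X;Y) = 2.3968 - 0.8938 = 1.503 bits


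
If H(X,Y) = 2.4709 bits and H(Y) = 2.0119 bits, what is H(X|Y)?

Chain rule: H(X,Y) = H(X|Y) + H(Y)
H(X|Y) = H(X,Y) - H(Y) = 2.4709 - 2.0119 = 0.459 bits


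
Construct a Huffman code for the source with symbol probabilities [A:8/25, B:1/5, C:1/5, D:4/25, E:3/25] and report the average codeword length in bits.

Huffman tree construction:
Combine smallest probabilities repeatedly
Resulting codes:
  A: 11 (length 2)
  B: 00 (length 2)
  C: 01 (length 2)
  D: 101 (length 3)
  E: 100 (length 3)
Average length = Σ p(s) × length(s) = 2.2800 bits


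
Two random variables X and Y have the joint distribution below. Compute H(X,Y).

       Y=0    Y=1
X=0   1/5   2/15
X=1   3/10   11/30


H(X,Y) = -Σ p(x,y) log₂ p(x,y)
  p(0,0)=1/5: -0.2000 × log₂(0.2000) = 0.4644
  p(0,1)=2/15: -0.1333 × log₂(0.1333) = 0.3876
  p(1,0)=3/10: -0.3000 × log₂(0.3000) = 0.5211
  p(1,1)=11/30: -0.3667 × log₂(0.3667) = 0.5307
H(X,Y) = 1.9038 bits


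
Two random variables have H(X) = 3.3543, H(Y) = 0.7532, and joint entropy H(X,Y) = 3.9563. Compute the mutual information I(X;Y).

I(X;Y) = H(X) + H(Y) - H(X,Y)
I(X;Y) = 3.3543 + 0.7532 - 3.9563 = 0.1512 bits


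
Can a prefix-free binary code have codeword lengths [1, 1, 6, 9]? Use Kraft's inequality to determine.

Kraft inequality: Σ 2^(-l_i) ≤ 1 for prefix-free code
Calculating: 2^(-1) + 2^(-1) + 2^(-6) + 2^(-9)
= 0.5 + 0.5 + 0.015625 + 0.001953125
= 1.0176
Since 1.0176 > 1, prefix-free code does not exist


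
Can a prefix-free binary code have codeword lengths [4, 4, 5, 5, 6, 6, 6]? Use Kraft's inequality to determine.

Kraft inequality: Σ 2^(-l_i) ≤ 1 for prefix-free code
Calculating: 2^(-4) + 2^(-4) + 2^(-5) + 2^(-5) + 2^(-6) + 2^(-6) + 2^(-6)
= 0.0625 + 0.0625 + 0.03125 + 0.03125 + 0.015625 + 0.015625 + 0.015625
= 0.2344
Since 0.2344 ≤ 1, prefix-free code exists


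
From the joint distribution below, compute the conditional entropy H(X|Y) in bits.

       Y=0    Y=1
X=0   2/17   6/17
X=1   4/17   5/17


H(X|Y) = Σ_y p(y) H(X|Y=y)
  p(Y=0) = 6/17, H(X|Y=0) = 0.9183
  p(Y=1) = 11/17, H(X|Y=1) = 0.9940
H(X|Y) = 0.3529×0.9183 + 0.6471×0.9940 = 0.9673 bits


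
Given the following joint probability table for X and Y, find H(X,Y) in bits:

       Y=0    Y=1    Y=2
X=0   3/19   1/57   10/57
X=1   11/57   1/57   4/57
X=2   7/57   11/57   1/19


H(X,Y) = -Σ p(x,y) log₂ p(x,y)
  p(0,0)=3/19: -0.1579 × log₂(0.1579) = 0.4205
  p(0,1)=1/57: -0.0175 × log₂(0.0175) = 0.1023
  p(0,2)=10/57: -0.1754 × log₂(0.1754) = 0.4405
  p(1,0)=11/57: -0.1930 × log₂(0.1930) = 0.4580
  p(1,1)=1/57: -0.0175 × log₂(0.0175) = 0.1023
  p(1,2)=4/57: -0.0702 × log₂(0.0702) = 0.2690
  p(2,0)=7/57: -0.1228 × log₂(0.1228) = 0.3716
  p(2,1)=11/57: -0.1930 × log₂(0.1930) = 0.4580
  p(2,2)=1/19: -0.0526 × log₂(0.0526) = 0.2236
H(X,Y) = 2.8458 bits


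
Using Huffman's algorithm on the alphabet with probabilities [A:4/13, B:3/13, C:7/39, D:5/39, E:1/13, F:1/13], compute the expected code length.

Huffman tree construction:
Combine smallest probabilities repeatedly
Resulting codes:
  A: 11 (length 2)
  B: 01 (length 2)
  C: 00 (length 2)
  D: 100 (length 3)
  E: 1010 (length 4)
  F: 1011 (length 4)
Average length = Σ p(s) × length(s) = 2.4359 bits


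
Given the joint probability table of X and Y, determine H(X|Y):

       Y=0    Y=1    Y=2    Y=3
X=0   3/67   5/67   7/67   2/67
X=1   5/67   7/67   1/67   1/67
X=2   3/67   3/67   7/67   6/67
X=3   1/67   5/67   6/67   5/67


H(X|Y) = Σ_y p(y) H(X|Y=y)
  p(Y=0) = 12/67, H(X|Y=0) = 1.8250
  p(Y=1) = 20/67, H(X|Y=1) = 1.9406
  p(Y=2) = 21/67, H(X|Y=2) = 1.7822
  p(Y=3) = 14/67, H(X|Y=3) = 1.7274
H(X|Y) = 0.1791×1.8250 + 0.2985×1.9406 + 0.3134×1.7822 + 0.2090×1.7274 = 1.8257 bits


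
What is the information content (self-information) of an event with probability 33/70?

Information content I(x) = -log₂(p(x))
I = -log₂(33/70) = -log₂(0.4714)
I = 1.0849 bits


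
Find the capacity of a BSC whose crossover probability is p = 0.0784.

For BSC with error probability p:
C = 1 - H(p) where H(p) is binary entropy
H(0.0784) = -0.0784 × log₂(0.0784) - 0.9216 × log₂(0.9216)
H(p) = 0.3965
C = 1 - 0.3965 = 0.6035 bits/use


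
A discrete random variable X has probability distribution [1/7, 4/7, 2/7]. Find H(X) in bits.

H(X) = -Σ p(x) log₂ p(x)
  -1/7 × log₂(1/7) = 0.4011
  -4/7 × log₂(4/7) = 0.4613
  -2/7 × log₂(2/7) = 0.5164
H(X) = 1.3788 bits


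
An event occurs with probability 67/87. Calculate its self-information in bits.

Information content I(x) = -log₂(p(x))
I = -log₂(67/87) = -log₂(0.7701)
I = 0.3769 bits


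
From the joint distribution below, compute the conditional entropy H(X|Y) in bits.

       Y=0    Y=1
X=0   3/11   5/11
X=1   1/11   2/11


H(X|Y) = Σ_y p(y) H(X|Y=y)
  p(Y=0) = 4/11, H(X|Y=0) = 0.8113
  p(Y=1) = 7/11, H(X|Y=1) = 0.8631
H(X|Y) = 0.3636×0.8113 + 0.6364×0.8631 = 0.8443 bits


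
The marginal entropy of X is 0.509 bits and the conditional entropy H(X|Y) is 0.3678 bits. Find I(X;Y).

I(X;Y) = H(X) - H(X|Y)
I(X;Y) = 0.509 - 0.3678 = 0.1412 bits


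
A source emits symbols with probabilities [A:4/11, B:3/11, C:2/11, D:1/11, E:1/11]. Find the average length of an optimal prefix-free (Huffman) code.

Huffman tree construction:
Combine smallest probabilities repeatedly
Resulting codes:
  A: 11 (length 2)
  B: 10 (length 2)
  C: 00 (length 2)
  D: 010 (length 3)
  E: 011 (length 3)
Average length = Σ p(s) × length(s) = 2.1818 bits


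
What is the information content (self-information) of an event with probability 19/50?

Information content I(x) = -log₂(p(x))
I = -log₂(19/50) = -log₂(0.3800)
I = 1.3959 bits


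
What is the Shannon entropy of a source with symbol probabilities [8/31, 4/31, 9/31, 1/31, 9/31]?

H(X) = -Σ p(x) log₂ p(x)
  -8/31 × log₂(8/31) = 0.5043
  -4/31 × log₂(4/31) = 0.3812
  -9/31 × log₂(9/31) = 0.5180
  -1/31 × log₂(1/31) = 0.1598
  -9/31 × log₂(9/31) = 0.5180
H(X) = 2.0813 bits


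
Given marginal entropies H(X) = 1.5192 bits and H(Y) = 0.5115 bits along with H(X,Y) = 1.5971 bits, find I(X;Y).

I(X;Y) = H(X) + H(Y) - H(X,Y)
I(X;Y) = 1.5192 + 0.5115 - 1.5971 = 0.4336 bits


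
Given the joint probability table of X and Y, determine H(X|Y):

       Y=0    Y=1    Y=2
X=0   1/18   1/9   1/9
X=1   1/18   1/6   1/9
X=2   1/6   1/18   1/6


H(X|Y) = Σ_y p(y) H(X|Y=y)
  p(Y=0) = 5/18, H(X|Y=0) = 1.3710
  p(Y=1) = 1/3, H(X|Y=1) = 1.4591
  p(Y=2) = 7/18, H(X|Y=2) = 1.5567
H(X|Y) = 0.2778×1.3710 + 0.3333×1.4591 + 0.3889×1.5567 = 1.4726 bits
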